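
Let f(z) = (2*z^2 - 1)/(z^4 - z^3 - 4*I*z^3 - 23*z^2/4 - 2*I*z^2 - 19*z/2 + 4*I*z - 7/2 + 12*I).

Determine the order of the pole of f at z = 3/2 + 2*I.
Factor the denominator:
  z^4 - z^3 - 4*I*z^3 - 23*z^2/4 - 2*I*z^2 - 19*z/2 + 4*I*z - 7/2 + 12*I = (z - 3/2 - 2*I)^2*(z + 1 - I)*(z + 1 + I)

The numerator P(z) = 2*z^2 - 1 has P(3/2 + 2*I) = -9/2 + 12*I ≠ 0, so no factor of (z - 3/2 - 2*I) cancels.
Near z = 3/2 + 2*I we can therefore write f(z) = g(z)/(z - 3/2 - 2*I)^2 with g analytic at 3/2 + 2*I and g(3/2 + 2*I) ≠ 0 (g is the numerator divided by the remaining denominator factors).

Hence z = 3/2 + 2*I is a pole of order 2.

Final answer: 2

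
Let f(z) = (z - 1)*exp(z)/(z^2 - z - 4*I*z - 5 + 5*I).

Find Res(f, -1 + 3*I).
Write f(z) = P(z)/Q(z) with P(z) = (z - 1)*exp(z) and Q(z) = z^2 - z - 4*I*z - 5 + 5*I.
The denominator factors as Q(z) = (z - 2 - I)*(z + 1 - 3*I), so z = -1 + 3*I is a simple zero of Q and P is analytic there; z = -1 + 3*I is therefore a simple pole and
  Res(f, z₀) = P(z₀)/Q'(z₀).

Q'(z) = 2*z - 1 - 4*I, so Q'(-1 + 3*I) = -3 + 2*I.
P(-1 + 3*I) = (-2 + 3*I)*exp(-1 + 3*I).

Res(f, -1 + 3*I) = ((-2 + 3*I)*exp(-1 + 3*I))/(-3 + 2*I) = (12/13 - 5*I/13)*exp(-1 + 3*I)

Final answer: (12/13 - 5*I/13)*exp(-1 + 3*I)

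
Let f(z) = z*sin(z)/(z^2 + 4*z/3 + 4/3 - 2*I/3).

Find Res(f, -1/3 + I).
Write f(z) = P(z)/Q(z) with P(z) = z*sin(z) and Q(z) = z^2 + 4*z/3 + 4/3 - 2*I/3.
The denominator factors as Q(z) = (z + 1/3 - I)*(z + 1 + I), so z = -1/3 + I is a simple zero of Q and P is analytic there; z = -1/3 + I is therefore a simple pole and
  Res(f, z₀) = P(z₀)/Q'(z₀).

Q'(z) = 2*z + 4/3, so Q'(-1/3 + I) = 2/3 + 2*I.
P(-1/3 + I) = (1/3 - I)*sin(1/3 - I).

Res(f, -1/3 + I) = ((1/3 - I)*sin(1/3 - I))/(2/3 + 2*I) = (-2/5 - 3*I/10)*sin(1/3 - I)

Final answer: (-2/5 - 3*I/10)*sin(1/3 - I)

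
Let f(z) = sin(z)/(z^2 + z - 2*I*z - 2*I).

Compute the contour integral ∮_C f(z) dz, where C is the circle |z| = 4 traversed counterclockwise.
By the residue theorem, ∮_C f(z) dz = 2πi · (sum of the residues of f at the poles inside |z| = 4).

The denominator factors as (z + 1)*(z - 2*I), so the singularities of f are simple poles at z = -1, z = 2*I.
  |-1|² = 1 < 16 = 4², so this pole is inside the contour.
  |2*I|² = 4 < 16 = 4², so this pole is inside the contour.

With P(z) = sin(z) and Q(z) = z^2 + z - 2*I*z - 2*I, each pole is simple, so Res(f, z₀) = P(z₀)/Q'(z₀) with Q'(z) = 2*z + 1 - 2*I.
  Res(f, -1) = P(-1)/Q'(-1) = (-sin(1))/(-1 - 2*I) = (1/5 - 2*I/5)*sin(1)
  Res(f, 2*I) = P(2*I)/Q'(2*I) = (I*sinh(2))/(1 + 2*I) = (2/5 + I/5)*sinh(2)

Sum of residues inside C: (1/5 - 2*I/5)*sin(1) + (2/5 + I/5)*sinh(2)
∮_C f(z) dz = 2πi · ((1/5 - 2*I/5)*sin(1) + (2/5 + I/5)*sinh(2)) = pi*(4/5 + 2*I/5)*sin(1) + pi*(-2/5 + 4*I/5)*sinh(2)

Final answer: pi*(4/5 + 2*I/5)*sin(1) + pi*(-2/5 + 4*I/5)*sinh(2)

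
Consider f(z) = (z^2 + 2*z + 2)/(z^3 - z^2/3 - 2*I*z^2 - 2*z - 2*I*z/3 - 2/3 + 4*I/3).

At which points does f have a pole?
The singularities of f are the zeros of the denominator. Factoring,
  z^3 - z^2/3 - 2*I*z^2 - 2*z - 2*I*z/3 - 2/3 + 4*I/3 = (z + 1)*(z - 1/3 - I)*(z - 1 - I)
so the candidates are z = -1, z = 1/3 + I, z = 1 + I.

Check the numerator P(z) = z^2 + 2*z + 2 at each one:
  P(-1) = 1 ≠ 0, so z = -1 is a (simple) pole.
  P(1/3 + I) = 16/9 + 8*I/3 ≠ 0, so z = 1/3 + I is a (simple) pole.
  P(1 + I) = 4 + 4*I ≠ 0, so z = 1 + I is a (simple) pole.

Poles of f: {-1, 1/3 + I, 1 + I}

Final answer: {-1, 1/3 + I, 1 + I}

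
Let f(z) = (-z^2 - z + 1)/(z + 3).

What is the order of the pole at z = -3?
Factor the denominator:
  z + 3 = (z + 3)

The numerator P(z) = -z^2 - z + 1 has P(-3) = -5 ≠ 0, so no factor of (z + 3) cancels.
Near z = -3 we can therefore write f(z) = g(z)/(z + 3) with g analytic at -3 and g(-3) ≠ 0 (g is just the numerator).

Hence z = -3 is a pole of order 1.

Final answer: 1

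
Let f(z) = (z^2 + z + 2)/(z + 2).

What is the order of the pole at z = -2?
1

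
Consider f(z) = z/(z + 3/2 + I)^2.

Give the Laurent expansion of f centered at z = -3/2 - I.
(-3/2 - I)/(z + 3/2 + I)^2 + 1/(z + 3/2 + I)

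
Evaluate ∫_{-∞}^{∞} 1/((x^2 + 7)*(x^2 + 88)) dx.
Let f(z) = 1/((z^2 + 7)*(z^2 + 88)). The denominator has no real zeros and deg Q - deg P = 4 ≥ 2, so the integral of f over the upper semicircle |z| = R tends to 0 as R → ∞. Closing the contour in the upper half-plane,
  ∫_{-∞}^{∞} f(x) dx = 2πi · Σ Res(f, z_k)  over the poles with Im z_k > 0.

Zeros of the denominator: z^2 + 88 = 0 gives z = ±2*sqrt(22)*I; z^2 + 7 = 0 gives z = ±sqrt(7)*I.
Upper half-plane: z = 2*sqrt(22)*I, z = sqrt(7)*I (simple).

Each pole is a simple zero of Q(z) = z^4 + 95*z^2 + 616, so Res(f, z₀) = P(z₀)/Q'(z₀) with P(z) = 1, Q'(z) = 4*z^3 + 190*z:
  Res(f, 2*sqrt(22)*I) = (1)/(-324*sqrt(22)*I) = sqrt(22)*I/7128
  Res(f, sqrt(7)*I) = (1)/(162*sqrt(7)*I) = -sqrt(7)*I/1134

Sum of residues: I*(-sqrt(7)/1134 + sqrt(22)/7128)
∫_{-∞}^{∞} f(x) dx = 2πi · (I*(-sqrt(7)/1134 + sqrt(22)/7128)) = pi*(-7*sqrt(22) + 44*sqrt(7))/24948

Final answer: pi*(-7*sqrt(22) + 44*sqrt(7))/24948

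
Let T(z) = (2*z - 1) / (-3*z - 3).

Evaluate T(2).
Substitute z = 2:
  numerator:   2*(2) - 1 = 3
  denominator: -3*(2) - 3 = -9
T(2) = (3)/(-9) = -1/3

Final answer: -1/3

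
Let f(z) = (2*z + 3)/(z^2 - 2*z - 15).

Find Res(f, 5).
13/8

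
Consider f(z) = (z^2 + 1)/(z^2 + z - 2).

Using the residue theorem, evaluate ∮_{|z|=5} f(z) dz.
By the residue theorem, ∮_C f(z) dz = 2πi · (sum of the residues of f at the poles inside |z| = 5).

The denominator factors as (z - 1)*(z + 2), so the singularities of f are simple poles at z = 1, z = -2.
  |1|² = 1 < 25 = 5², so this pole is inside the contour.
  |-2|² = 4 < 25 = 5², so this pole is inside the contour.

With P(z) = z^2 + 1 and Q(z) = z^2 + z - 2, each pole is simple, so Res(f, z₀) = P(z₀)/Q'(z₀) with Q'(z) = 2*z + 1.
  Res(f, 1) = P(1)/Q'(1) = (2)/(3) = 2/3
  Res(f, -2) = P(-2)/Q'(-2) = (5)/(-3) = -5/3

Sum of residues inside C: -1
∮_C f(z) dz = 2πi · (-1) = -2*I*pi

Final answer: -2*I*pi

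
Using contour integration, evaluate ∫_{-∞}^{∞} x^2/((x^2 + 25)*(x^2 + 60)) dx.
Let f(z) = z^2/((z^2 + 25)*(z^2 + 60)). The denominator has no real zeros and deg Q - deg P = 2 ≥ 2, so the integral of f over the upper semicircle |z| = R tends to 0 as R → ∞. Closing the contour in the upper half-plane,
  ∫_{-∞}^{∞} f(x) dx = 2πi · Σ Res(f, z_k)  over the poles with Im z_k > 0.

Zeros of the denominator: z^2 + 25 = 0 gives z = ±5*I; z^2 + 60 = 0 gives z = ±2*sqrt(15)*I.
Upper half-plane: z = 5*I, z = 2*sqrt(15)*I (simple).

Each pole is a simple zero of Q(z) = z^4 + 85*z^2 + 1500, so Res(f, z₀) = P(z₀)/Q'(z₀) with P(z) = z^2, Q'(z) = 4*z^3 + 170*z:
  Res(f, 5*I) = (-25)/(350*I) = I/14
  Res(f, 2*sqrt(15)*I) = (-60)/(-140*sqrt(15)*I) = -sqrt(15)*I/35

Sum of residues: I*(5 - 2*sqrt(15))/70
∫_{-∞}^{∞} f(x) dx = 2πi · (I*(5 - 2*sqrt(15))/70) = pi*(-5 + 2*sqrt(15))/35

Final answer: pi*(-5 + 2*sqrt(15))/35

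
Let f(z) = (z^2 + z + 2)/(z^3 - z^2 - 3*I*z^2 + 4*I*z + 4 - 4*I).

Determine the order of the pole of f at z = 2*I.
Factor the denominator:
  z^3 - z^2 - 3*I*z^2 + 4*I*z + 4 - 4*I = (z - 2*I)^2*(z - 1 + I)

The numerator P(z) = z^2 + z + 2 has P(2*I) = -2 + 2*I ≠ 0, so no factor of (z - 2*I) cancels.
Near z = 2*I we can therefore write f(z) = g(z)/(z - 2*I)^2 with g analytic at 2*I and g(2*I) ≠ 0 (g is the numerator divided by the remaining denominator factors).

Hence z = 2*I is a pole of order 2.

Final answer: 2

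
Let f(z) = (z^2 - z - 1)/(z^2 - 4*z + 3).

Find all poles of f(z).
The singularities of f are the zeros of the denominator. Factoring,
  z^2 - 4*z + 3 = (z - 3)*(z - 1)
so the candidates are z = 3, z = 1.

Check the numerator P(z) = z^2 - z - 1 at each one:
  P(3) = 5 ≠ 0, so z = 3 is a (simple) pole.
  P(1) = -1 ≠ 0, so z = 1 is a (simple) pole.

Poles of f: {1, 3}

Final answer: {1, 3}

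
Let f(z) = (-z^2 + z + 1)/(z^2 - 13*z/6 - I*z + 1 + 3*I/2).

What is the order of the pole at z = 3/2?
1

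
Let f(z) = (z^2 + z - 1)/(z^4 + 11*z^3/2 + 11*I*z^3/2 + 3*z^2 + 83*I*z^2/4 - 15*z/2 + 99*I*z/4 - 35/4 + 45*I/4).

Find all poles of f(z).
{-2 - 3*I, -3/2 - 2*I, -1 - I, -1 + I/2}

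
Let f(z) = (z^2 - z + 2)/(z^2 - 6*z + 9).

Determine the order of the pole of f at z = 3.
Factor the denominator:
  z^2 - 6*z + 9 = (z - 3)^2

The numerator P(z) = z^2 - z + 2 has P(3) = 8 ≠ 0, so no factor of (z - 3) cancels.
Near z = 3 we can therefore write f(z) = g(z)/(z - 3)^2 with g analytic at 3 and g(3) ≠ 0 (g is just the numerator).

Hence z = 3 is a pole of order 2.

Final answer: 2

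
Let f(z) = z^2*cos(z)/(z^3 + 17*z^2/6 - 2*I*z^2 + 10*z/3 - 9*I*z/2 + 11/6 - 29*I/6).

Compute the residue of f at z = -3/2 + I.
Write f(z) = P(z)/Q(z) with P(z) = z^2*cos(z) and Q(z) = z^3 + 17*z^2/6 - 2*I*z^2 + 10*z/3 - 9*I*z/2 + 11/6 - 29*I/6.
The denominator factors as Q(z) = (z + 1 + I)*(z + 3/2 - I)*(z + 1/3 - 2*I), so z = -3/2 + I is a simple zero of Q and P is analytic there; z = -3/2 + I is therefore a simple pole and
  Res(f, z₀) = P(z₀)/Q'(z₀).

Q'(z) = 3*z^2 + 17*z/3 - 4*I*z + 10/3 - 9*I/2, so Q'(-3/2 + I) = 31/12 - 11*I/6.
P(-3/2 + I) = (5/4 - 3*I)*cos(3/2 - I).

Res(f, -3/2 + I) = ((5/4 - 3*I)*cos(3/2 - I))/(31/12 - 11*I/6) = (1257/1445 - 786*I/1445)*cos(3/2 - I)

Final answer: (1257/1445 - 786*I/1445)*cos(3/2 - I)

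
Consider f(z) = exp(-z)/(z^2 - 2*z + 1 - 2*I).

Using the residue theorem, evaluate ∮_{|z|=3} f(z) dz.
By the residue theorem, ∮_C f(z) dz = 2πi · (sum of the residues of f at the poles inside |z| = 3).

The denominator factors as (z + I)*(z - 2 - I), so the singularities of f are simple poles at z = -I, z = 2 + I.
  |-I|² = 1 < 9 = 3², so this pole is inside the contour.
  |2 + I|² = 5 < 9 = 3², so this pole is inside the contour.

With P(z) = exp(-z) and Q(z) = z^2 - 2*z + 1 - 2*I, each pole is simple, so Res(f, z₀) = P(z₀)/Q'(z₀) with Q'(z) = 2*z - 2.
  Res(f, -I) = P(-I)/Q'(-I) = (exp(I))/(-2 - 2*I) = (-1/4 + I/4)*exp(I)
  Res(f, 2 + I) = P(2 + I)/Q'(2 + I) = (exp(-2 - I))/(2 + 2*I) = (1/4 - I/4)*exp(-2 - I)

Sum of residues inside C: (-1/4 + I/4)*exp(I) + (1/4 - I/4)*exp(-2 - I)
∮_C f(z) dz = 2πi · ((-1/4 + I/4)*exp(I) + (1/4 - I/4)*exp(-2 - I)) = pi*(-1/2 - I/2)*exp(I) + pi*(1/2 + I/2)*exp(-2 - I)

Final answer: pi*(-1/2 - I/2)*exp(I) + pi*(1/2 + I/2)*exp(-2 - I)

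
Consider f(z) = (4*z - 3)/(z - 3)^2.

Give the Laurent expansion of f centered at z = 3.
Put w = z - (3), i.e. z = w + 3. The denominator is w^2, so it suffices to rewrite the numerator in powers of w.

P(z) = 4*z - 3
P(w + 3) = 9 + 4*w

Dividing each term by w^2:
  f = 9/w^2 + 4/w

Substituting back w = z - 3:
  f(z) = 9/(z - 3)^2 + 4/(z - 3)

The series is finite because the numerator is a polynomial; the negative powers form the principal part, and the coefficient of 1/(z - 3) gives Res(f, 3) = 4.

Final answer: 9/(z - 3)^2 + 4/(z - 3)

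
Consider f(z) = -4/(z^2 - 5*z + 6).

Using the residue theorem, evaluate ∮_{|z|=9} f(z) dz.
By the residue theorem, ∮_C f(z) dz = 2πi · (sum of the residues of f at the poles inside |z| = 9).

The denominator factors as (z - 3)*(z - 2), so the singularities of f are simple poles at z = 3, z = 2.
  |3|² = 9 < 81 = 9², so this pole is inside the contour.
  |2|² = 4 < 81 = 9², so this pole is inside the contour.

With P(z) = -4 and Q(z) = z^2 - 5*z + 6, each pole is simple, so Res(f, z₀) = P(z₀)/Q'(z₀) with Q'(z) = 2*z - 5.
  Res(f, 3) = P(3)/Q'(3) = (-4)/(1) = -4
  Res(f, 2) = P(2)/Q'(2) = (-4)/(-1) = 4

Sum of residues inside C: 0
∮_C f(z) dz = 2πi · (0) = 0

Final answer: 0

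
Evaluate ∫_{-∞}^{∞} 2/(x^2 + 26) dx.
Let f(z) = 2/(z^2 + 26). The denominator has no real zeros and deg Q - deg P = 2 ≥ 2, so the integral of f over the upper semicircle |z| = R tends to 0 as R → ∞. Closing the contour in the upper half-plane,
  ∫_{-∞}^{∞} f(x) dx = 2πi · Σ Res(f, z_k)  over the poles with Im z_k > 0.

Zeros of the denominator: z^2 + 26 = 0 gives z = ±sqrt(26)*I.
Upper half-plane: z = sqrt(26)*I (simple).

Each pole is a simple zero of Q(z) = z^2 + 26, so Res(f, z₀) = P(z₀)/Q'(z₀) with P(z) = 2, Q'(z) = 2*z:
  Res(f, sqrt(26)*I) = (2)/(2*sqrt(26)*I) = -sqrt(26)*I/26

∫_{-∞}^{∞} f(x) dx = 2πi · (-sqrt(26)*I/26) = sqrt(26)*pi/13

Final answer: sqrt(26)*pi/13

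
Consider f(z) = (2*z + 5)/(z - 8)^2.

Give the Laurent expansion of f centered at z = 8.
21/(z - 8)^2 + 2/(z - 8)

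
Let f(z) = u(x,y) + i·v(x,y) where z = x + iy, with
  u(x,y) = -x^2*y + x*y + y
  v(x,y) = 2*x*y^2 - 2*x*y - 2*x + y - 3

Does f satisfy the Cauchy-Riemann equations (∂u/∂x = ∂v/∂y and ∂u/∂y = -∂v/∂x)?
∂u/∂x = -2*x*y + y
∂v/∂y = 4*x*y - 2*x + 1
∂u/∂y = -x^2 + x + 1
∂v/∂x = 2*y^2 - 2*y - 2
∂u/∂x ≠ ∂v/∂y and ∂u/∂y ≠ -∂v/∂x; the Cauchy-Riemann equations are not satisfied, so f is not analytic.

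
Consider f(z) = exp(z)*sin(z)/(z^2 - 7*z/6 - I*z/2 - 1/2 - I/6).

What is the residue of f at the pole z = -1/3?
Write f(z) = P(z)/Q(z) with P(z) = exp(z)*sin(z) and Q(z) = z^2 - 7*z/6 - I*z/2 - 1/2 - I/6.
The denominator factors as Q(z) = (z + 1/3)*(z - 3/2 - I/2), so z = -1/3 is a simple zero of Q and P is analytic there; z = -1/3 is therefore a simple pole and
  Res(f, z₀) = P(z₀)/Q'(z₀).

Q'(z) = 2*z - 7/6 - I/2, so Q'(-1/3) = -11/6 - I/2.
P(-1/3) = -exp(-1/3)*sin(1/3).

Res(f, -1/3) = (-exp(-1/3)*sin(1/3))/(-11/6 - I/2) = (33/65 - 9*I/65)*exp(-1/3)*sin(1/3)

Final answer: (33/65 - 9*I/65)*exp(-1/3)*sin(1/3)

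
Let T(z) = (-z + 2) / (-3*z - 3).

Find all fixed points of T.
T(z) = z means -z + 2 = z*(-3*z - 3), i.e.
  -3*z^2 - 2*z - 2 = 0.
Discriminant: (-2)^2 - 4*(-3)*(-2) = -20, so the roots are complex conjugates.
  z = (2 ± I*sqrt(20))/(2*(-3))
Fixed points: {-1/3 - sqrt(5)*I/3, -1/3 + sqrt(5)*I/3}

Final answer: {-1/3 - sqrt(5)*I/3, -1/3 + sqrt(5)*I/3}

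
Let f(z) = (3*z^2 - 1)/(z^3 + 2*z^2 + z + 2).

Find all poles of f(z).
The singularities of f are the zeros of the denominator. Factoring,
  z^3 + 2*z^2 + z + 2 = (z + I)*(z + 2)*(z - I)
so the candidates are z = -I, z = -2, z = I.

Check the numerator P(z) = 3*z^2 - 1 at each one:
  P(-I) = -4 ≠ 0, so z = -I is a (simple) pole.
  P(-2) = 11 ≠ 0, so z = -2 is a (simple) pole.
  P(I) = -4 ≠ 0, so z = I is a (simple) pole.

Poles of f: {-2, -I, I}

Final answer: {-2, -I, I}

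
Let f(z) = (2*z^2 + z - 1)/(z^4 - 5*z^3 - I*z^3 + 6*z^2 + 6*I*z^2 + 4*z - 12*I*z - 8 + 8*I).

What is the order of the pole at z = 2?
3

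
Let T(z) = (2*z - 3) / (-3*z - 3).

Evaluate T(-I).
Substitute z = -I:
  numerator:   2*(-I) - 3 = -3 - 2*I
  denominator: -3*(-I) - 3 = -3 + 3*I
T(-I) = (-3 - 2*I)/(-3 + 3*I); multiplying numerator and denominator by the conjugate -3 - 3*I gives (3 + 15*I)/18 = 1/6 + 5*I/6

Final answer: 1/6 + 5*I/6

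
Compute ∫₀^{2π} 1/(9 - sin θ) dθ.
Call the integral J. The integrand is 2π-periodic and we integrate over a full period, so shifting θ does not change the value (θ → θ + π/2 turns sin θ into cos θ; θ → θ + π flips the sign of the trig term). Hence
  J = ∫₀^{2π} dθ/(9 + cos θ).
Put z = e^{iθ}: then cos θ = (z + 1/z)/2, dθ = dz/(iz), and z runs once counterclockwise around |z| = 1:
  J = ∮_{|z|=1} 1/(9 + (z + 1/z)/2) · dz/(iz) = (2/i) ∮_{|z|=1} dz/(z^2 + 18*z + 1).
The roots of z^2 + 18*z + 1 are z = (-9 ± sqrt(9^2 - 1^2)), with sqrt(80) = 4*sqrt(5); their product is 1, so only z₊ = -9 + 4*sqrt(5) lies inside the unit circle (z₋ = -9 - 4*sqrt(5) lies outside).
z₊ is a simple zero of q(z) = z^2 + 18*z + 1, so Res(1/q, z₊) = 1/q'(z₊) with q'(z) = 2*z + 18; and q'(z₊) = (z₊ - z₋) = 8*sqrt(5).
Therefore J = (2/i) · 2πi · 1/(8*sqrt(5)) = 2*pi/(4*sqrt(5)) = sqrt(5)*pi/10

Final answer: sqrt(5)*pi/10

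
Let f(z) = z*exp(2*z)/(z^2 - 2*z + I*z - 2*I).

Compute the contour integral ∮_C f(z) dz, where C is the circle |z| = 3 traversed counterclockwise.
By the residue theorem, ∮_C f(z) dz = 2πi · (sum of the residues of f at the poles inside |z| = 3).

The denominator factors as (z - 2)*(z + I), so the singularities of f are simple poles at z = 2, z = -I.
  |2|² = 4 < 9 = 3², so this pole is inside the contour.
  |-I|² = 1 < 9 = 3², so this pole is inside the contour.

With P(z) = z*exp(2*z) and Q(z) = z^2 - 2*z + I*z - 2*I, each pole is simple, so Res(f, z₀) = P(z₀)/Q'(z₀) with Q'(z) = 2*z - 2 + I.
  Res(f, 2) = P(2)/Q'(2) = (2*exp(4))/(2 + I) = (4/5 - 2*I/5)*exp(4)
  Res(f, -I) = P(-I)/Q'(-I) = (-I*exp(-2*I))/(-2 - I) = (1/5 + 2*I/5)*exp(-2*I)

Sum of residues inside C: (4/5 - 2*I/5)*exp(4) + (1/5 + 2*I/5)*exp(-2*I)
∮_C f(z) dz = 2πi · ((4/5 - 2*I/5)*exp(4) + (1/5 + 2*I/5)*exp(-2*I)) = pi*(-4/5 + 2*I/5)*exp(-2*I) + pi*(4/5 + 8*I/5)*exp(4)

Final answer: pi*(-4/5 + 2*I/5)*exp(-2*I) + pi*(4/5 + 8*I/5)*exp(4)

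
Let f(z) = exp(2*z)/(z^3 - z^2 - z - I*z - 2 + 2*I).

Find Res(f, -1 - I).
Write f(z) = P(z)/Q(z) with P(z) = exp(2*z) and Q(z) = z^3 - z^2 - z - I*z - 2 + 2*I.
The denominator factors as Q(z) = (z + 1 + I)*(z - 2)*(z - I), so z = -1 - I is a simple zero of Q and P is analytic there; z = -1 - I is therefore a simple pole and
  Res(f, z₀) = P(z₀)/Q'(z₀).

Q'(z) = 3*z^2 - 2*z - 1 - I, so Q'(-1 - I) = 1 + 7*I.
P(-1 - I) = exp(-2 - 2*I).

Res(f, -1 - I) = (exp(-2 - 2*I))/(1 + 7*I) = (1/50 - 7*I/50)*exp(-2 - 2*I)

Final answer: (1/50 - 7*I/50)*exp(-2 - 2*I)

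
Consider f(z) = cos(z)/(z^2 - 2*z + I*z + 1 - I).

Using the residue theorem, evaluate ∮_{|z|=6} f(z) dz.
2*pi*cos(1) - 2*pi*cos(1 - I)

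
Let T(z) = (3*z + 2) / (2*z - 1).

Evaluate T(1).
Substitute z = 1:
  numerator:   3*(1) + 2 = 5
  denominator: 2*(1) - 1 = 1
T(1) = (5)/(1) = 5

Final answer: 5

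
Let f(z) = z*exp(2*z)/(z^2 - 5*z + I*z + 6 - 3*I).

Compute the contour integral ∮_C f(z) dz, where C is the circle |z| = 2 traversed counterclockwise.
By the residue theorem, ∮_C f(z) dz = 2πi · (sum of the residues of f at the poles inside |z| = 2).

The denominator factors as (z - 2 + I)*(z - 3), so the singularities of f are simple poles at z = 2 - I, z = 3.
  |2 - I|² = 5 > 4 = 2², so this pole is outside the contour.
  |3|² = 9 > 4 = 2², so this pole is outside the contour.

No pole lies inside the contour, so f is analytic on and inside C and the integral is 0 (Cauchy's theorem).

Final answer: 0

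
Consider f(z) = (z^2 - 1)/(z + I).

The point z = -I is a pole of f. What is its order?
1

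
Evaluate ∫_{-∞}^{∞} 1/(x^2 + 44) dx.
sqrt(11)*pi/22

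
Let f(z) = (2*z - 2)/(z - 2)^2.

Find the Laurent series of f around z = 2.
Put w = z - (2), i.e. z = w + 2. The denominator is w^2, so it suffices to rewrite the numerator in powers of w.

P(z) = 2*z - 2
P(w + 2) = 2 + 2*w

Dividing each term by w^2:
  f = 2/w^2 + 2/w

Substituting back w = z - 2:
  f(z) = 2/(z - 2)^2 + 2/(z - 2)

The series is finite because the numerator is a polynomial; the negative powers form the principal part, and the coefficient of 1/(z - 2) gives Res(f, 2) = 2.

Final answer: 2/(z - 2)^2 + 2/(z - 2)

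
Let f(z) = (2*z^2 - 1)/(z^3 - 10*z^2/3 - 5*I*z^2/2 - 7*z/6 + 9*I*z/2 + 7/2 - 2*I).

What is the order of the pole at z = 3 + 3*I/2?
Factor the denominator:
  z^3 - 10*z^2/3 - 5*I*z^2/2 - 7*z/6 + 9*I*z/2 + 7/2 - 2*I = (z - 3 - 3*I/2)*(z + 2/3 - I)*(z - 1)

The numerator P(z) = 2*z^2 - 1 has P(3 + 3*I/2) = 25/2 + 18*I ≠ 0, so no factor of (z - 3 - 3*I/2) cancels.
Near z = 3 + 3*I/2 we can therefore write f(z) = g(z)/(z - 3 - 3*I/2) with g analytic at 3 + 3*I/2 and g(3 + 3*I/2) ≠ 0 (g is the numerator divided by the remaining denominator factors).

Hence z = 3 + 3*I/2 is a pole of order 1.

Final answer: 1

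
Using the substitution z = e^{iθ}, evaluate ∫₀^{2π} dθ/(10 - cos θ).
2*sqrt(11)*pi/33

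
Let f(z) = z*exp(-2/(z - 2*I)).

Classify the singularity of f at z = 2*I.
Let u = z - 2*I. Then
  e^(-2/u) = Σ_{k≥0} (-2)^k/(k!·u^k) = 1 - 2/u + 2/u^2 - 4/(3*u^3) + ...
which has infinitely many negative powers of u, so exp(-2/(z - 2*I)) has an essential singularity at z = 2*I.
The extra factor z is a nonzero polynomial; if the product had at most a pole at z = 2*I, dividing by that polynomial would leave exp(-2/(z - 2*I)) with at most a pole too — contradiction. (Equivalently, the product's Laurent series still has infinitely many negative powers.)
So the singularity is essential.

Final answer: essential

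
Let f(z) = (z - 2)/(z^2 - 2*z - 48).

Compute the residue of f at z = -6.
Write f(z) = P(z)/Q(z) with P(z) = z - 2 and Q(z) = z^2 - 2*z - 48.
The denominator factors as Q(z) = (z - 8)*(z + 6), so z = -6 is a simple zero of Q and P is analytic there; z = -6 is therefore a simple pole and
  Res(f, z₀) = P(z₀)/Q'(z₀).

Q'(z) = 2*z - 2, so Q'(-6) = -14.
P(-6) = -8.

Res(f, -6) = (-8)/(-14) = 4/7

Final answer: 4/7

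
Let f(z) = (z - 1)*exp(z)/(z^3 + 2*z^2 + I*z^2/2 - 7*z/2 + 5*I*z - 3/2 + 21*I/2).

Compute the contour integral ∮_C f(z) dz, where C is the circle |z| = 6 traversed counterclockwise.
pi*(-64/545 - 368*I/545)*exp(-3) + pi*(-4/6649 + 1176*I/6649)*exp(2 - 3*I/2) + pi*(36/305 + 152*I/305)*exp(-1 + I)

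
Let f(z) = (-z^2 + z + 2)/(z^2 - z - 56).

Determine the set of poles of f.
The singularities of f are the zeros of the denominator. Factoring,
  z^2 - z - 56 = (z - 8)*(z + 7)
so the candidates are z = 8, z = -7.

Check the numerator P(z) = -z^2 + z + 2 at each one:
  P(8) = -54 ≠ 0, so z = 8 is a (simple) pole.
  P(-7) = -54 ≠ 0, so z = -7 is a (simple) pole.

Poles of f: {-7, 8}

Final answer: {-7, 8}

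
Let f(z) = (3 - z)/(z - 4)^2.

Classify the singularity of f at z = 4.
Write f(z) = g(z)/(z - 4)^2 with g(z) = 3 - z.
g is entire and g(4) = -1 ≠ 0, so no factor of (z - 4) cancels: the Laurent expansion of f about z = 4 starts at the power -2, i.e. lim_{z→z₀} (z - z₀)^2 f(z) = -1 is finite and nonzero.
So z = 4 is a pole of order 2.

Final answer: pole of order 2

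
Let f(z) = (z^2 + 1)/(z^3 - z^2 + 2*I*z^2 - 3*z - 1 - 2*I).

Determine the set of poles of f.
The singularities of f are the zeros of the denominator. Factoring,
  z^3 - z^2 + 2*I*z^2 - 3*z - 1 - 2*I = (z - 2 + I)*(z + 1)*(z + I)
so the candidates are z = 2 - I, z = -1, z = -I.

Check the numerator P(z) = z^2 + 1 at each one:
  P(2 - I) = 4 - 4*I ≠ 0, so z = 2 - I is a (simple) pole.
  P(-1) = 2 ≠ 0, so z = -1 is a (simple) pole.
  P(-I) = 0, so the factor (z + I) cancels and z = -I is only a removable singularity, not a pole.

Poles of f: {-1, 2 - I}

Final answer: {-1, 2 - I}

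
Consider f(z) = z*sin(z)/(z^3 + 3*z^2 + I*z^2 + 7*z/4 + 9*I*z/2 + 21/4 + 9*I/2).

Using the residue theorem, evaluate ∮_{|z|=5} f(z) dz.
By the residue theorem, ∮_C f(z) dz = 2πi · (sum of the residues of f at the poles inside |z| = 5).

The denominator factors as (z - 1/2 + 2*I)*(z + 3)*(z + 1/2 - I), so the singularities of f are simple poles at z = 1/2 - 2*I, z = -3, z = -1/2 + I.
  |1/2 - 2*I|² = 17/4 < 25 = 5², so this pole is inside the contour.
  |-3|² = 9 < 25 = 5², so this pole is inside the contour.
  |-1/2 + I|² = 5/4 < 25 = 5², so this pole is inside the contour.

With P(z) = z*sin(z) and Q(z) = z^3 + 3*z^2 + I*z^2 + 7*z/4 + 9*I*z/2 + 21/4 + 9*I/2, each pole is simple, so Res(f, z₀) = P(z₀)/Q'(z₀) with Q'(z) = 3*z^2 + 6*z + 2*I*z + 7/4 + 9*I/2.
  Res(f, 1/2 - 2*I) = P(1/2 - 2*I)/Q'(1/2 - 2*I) = ((1/2 - 2*I)*sin(1/2 - 2*I))/(-5/2 - 25*I/2) = (19/130 + 9*I/130)*sin(1/2 - 2*I)
  Res(f, -3) = P(-3)/Q'(-3) = (3*sin(3))/(43/4 - 3*I/2) = (516/1885 + 72*I/1885)*sin(3)
  Res(f, -1/2 + I) = P(-1/2 + I)/Q'(-1/2 + I) = ((1/2 - I)*sin(1/2 - I))/(-11/2 + 13*I/2) = (-37/290 + 9*I/290)*sin(1/2 - I)

Sum of residues inside C: (19/130 + 9*I/130)*sin(1/2 - 2*I) + (516/1885 + 72*I/1885)*sin(3) + (-37/290 + 9*I/290)*sin(1/2 - I)
∮_C f(z) dz = 2πi · ((19/130 + 9*I/130)*sin(1/2 - 2*I) + (516/1885 + 72*I/1885)*sin(3) + (-37/290 + 9*I/290)*sin(1/2 - I)) = pi*(-9/145 - 37*I/145)*sin(1/2 - I) + pi*(-144/1885 + 1032*I/1885)*sin(3) + pi*(-9/65 + 19*I/65)*sin(1/2 - 2*I)

Final answer: pi*(-9/145 - 37*I/145)*sin(1/2 - I) + pi*(-144/1885 + 1032*I/1885)*sin(3) + pi*(-9/65 + 19*I/65)*sin(1/2 - 2*I)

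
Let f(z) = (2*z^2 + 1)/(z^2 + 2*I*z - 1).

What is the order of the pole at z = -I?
2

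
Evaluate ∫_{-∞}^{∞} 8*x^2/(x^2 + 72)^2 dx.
Let f(z) = 8*z^2/(z^2 + 72)^2. The denominator has no real zeros and deg Q - deg P = 2 ≥ 2, so the integral of f over the upper semicircle |z| = R tends to 0 as R → ∞. Closing the contour in the upper half-plane,
  ∫_{-∞}^{∞} f(x) dx = 2πi · Σ Res(f, z_k)  over the poles with Im z_k > 0.

Zeros of the denominator: z^2 + 72 = 0 gives z = ±6*sqrt(2)*I.
Upper half-plane: z = 6*sqrt(2)*I (a pole of order 2).

Write f(z) = g(z)/(z - 6*sqrt(2)*I)^2 with g(z) = 8*z^2/(z + 6*sqrt(2)*I)^2. For a double pole, Res(f, z₀) = g'(z₀):
  g'(z) = 96*sqrt(2)*I*z/(z + 6*sqrt(2)*I)^3
  Res(f, 6*sqrt(2)*I) = g'(6*sqrt(2)*I) = -sqrt(2)*I/6

∫_{-∞}^{∞} f(x) dx = 2πi · (-sqrt(2)*I/6) = sqrt(2)*pi/3

Final answer: sqrt(2)*pi/3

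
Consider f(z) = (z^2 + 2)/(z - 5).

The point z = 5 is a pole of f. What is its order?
Factor the denominator:
  z - 5 = (z - 5)

The numerator P(z) = z^2 + 2 has P(5) = 27 ≠ 0, so no factor of (z - 5) cancels.
Near z = 5 we can therefore write f(z) = g(z)/(z - 5) with g analytic at 5 and g(5) ≠ 0 (g is just the numerator).

Hence z = 5 is a pole of order 1.

Final answer: 1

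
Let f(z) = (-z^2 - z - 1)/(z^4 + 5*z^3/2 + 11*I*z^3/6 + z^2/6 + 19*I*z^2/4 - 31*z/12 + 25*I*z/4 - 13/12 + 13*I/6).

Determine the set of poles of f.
The singularities of f are the zeros of the denominator. Factoring,
  z^4 + 5*z^3/2 + 11*I*z^3/6 + z^2/6 + 19*I*z^2/4 - 31*z/12 + 25*I*z/4 - 13/12 + 13*I/6 = (z + 1/2)*(z - 1 + 3*I/2)*(z + 1 - 2*I/3)*(z + 2 + I)
so the candidates are z = -1/2, z = 1 - 3*I/2, z = -1 + 2*I/3, z = -2 - I.

Check the numerator P(z) = -z^2 - z - 1 at each one:
  P(-1/2) = -3/4 ≠ 0, so z = -1/2 is a (simple) pole.
  P(1 - 3*I/2) = -3/4 + 9*I/2 ≠ 0, so z = 1 - 3*I/2 is a (simple) pole.
  P(-1 + 2*I/3) = -5/9 + 2*I/3 ≠ 0, so z = -1 + 2*I/3 is a (simple) pole.
  P(-2 - I) = -2 - 3*I ≠ 0, so z = -2 - I is a (simple) pole.

Poles of f: {-2 - I, -1 + 2*I/3, -1/2, 1 - 3*I/2}

Final answer: {-2 - I, -1 + 2*I/3, -1/2, 1 - 3*I/2}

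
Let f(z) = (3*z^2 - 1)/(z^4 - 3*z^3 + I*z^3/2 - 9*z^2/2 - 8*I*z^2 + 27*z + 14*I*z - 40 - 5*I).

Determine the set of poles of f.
The singularities of f are the zeros of the denominator. Factoring,
  z^4 - 3*z^3 + I*z^3/2 - 9*z^2/2 - 8*I*z^2 + 27*z + 14*I*z - 40 - 5*I = (z - 1 + 3*I/2)*(z - 3 - I)*(z + 3 + I)*(z - 2 - I)
so the candidates are z = 1 - 3*I/2, z = 3 + I, z = -3 - I, z = 2 + I.

Check the numerator P(z) = 3*z^2 - 1 at each one:
  P(1 - 3*I/2) = -19/4 - 9*I ≠ 0, so z = 1 - 3*I/2 is a (simple) pole.
  P(3 + I) = 23 + 18*I ≠ 0, so z = 3 + I is a (simple) pole.
  P(-3 - I) = 23 + 18*I ≠ 0, so z = -3 - I is a (simple) pole.
  P(2 + I) = 8 + 12*I ≠ 0, so z = 2 + I is a (simple) pole.

Poles of f: {-3 - I, 1 - 3*I/2, 2 + I, 3 + I}

Final answer: {-3 - I, 1 - 3*I/2, 2 + I, 3 + I}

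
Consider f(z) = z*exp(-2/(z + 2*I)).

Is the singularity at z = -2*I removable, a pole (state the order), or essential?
Let u = z + 2*I. Then
  e^(-2/u) = Σ_{k≥0} (-2)^k/(k!·u^k) = 1 - 2/u + 2/u^2 - 4/(3*u^3) + ...
which has infinitely many negative powers of u, so exp(-2/(z + 2*I)) has an essential singularity at z = -2*I.
The extra factor z is a nonzero polynomial; if the product had at most a pole at z = -2*I, dividing by that polynomial would leave exp(-2/(z + 2*I)) with at most a pole too — contradiction. (Equivalently, the product's Laurent series still has infinitely many negative powers.)
So the singularity is essential.

Final answer: essential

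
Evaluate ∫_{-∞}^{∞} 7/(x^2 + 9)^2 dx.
Let f(z) = 7/(z^2 + 9)^2. The denominator has no real zeros and deg Q - deg P = 4 ≥ 2, so the integral of f over the upper semicircle |z| = R tends to 0 as R → ∞. Closing the contour in the upper half-plane,
  ∫_{-∞}^{∞} f(x) dx = 2πi · Σ Res(f, z_k)  over the poles with Im z_k > 0.

Zeros of the denominator: z^2 + 9 = 0 gives z = ±3*I.
Upper half-plane: z = 3*I (a pole of order 2).

Write f(z) = g(z)/(z - 3*I)^2 with g(z) = 7/(z + 3*I)^2. For a double pole, Res(f, z₀) = g'(z₀):
  g'(z) = -14/(z + 3*I)^3
  Res(f, 3*I) = g'(3*I) = -7*I/108

∫_{-∞}^{∞} f(x) dx = 2πi · (-7*I/108) = 7*pi/54

Final answer: 7*pi/54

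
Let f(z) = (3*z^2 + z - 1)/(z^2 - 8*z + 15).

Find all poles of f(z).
The singularities of f are the zeros of the denominator. Factoring,
  z^2 - 8*z + 15 = (z - 5)*(z - 3)
so the candidates are z = 5, z = 3.

Check the numerator P(z) = 3*z^2 + z - 1 at each one:
  P(5) = 79 ≠ 0, so z = 5 is a (simple) pole.
  P(3) = 29 ≠ 0, so z = 3 is a (simple) pole.

Poles of f: {3, 5}

Final answer: {3, 5}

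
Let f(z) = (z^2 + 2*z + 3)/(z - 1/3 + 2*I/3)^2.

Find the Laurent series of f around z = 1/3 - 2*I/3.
Put w = z - (1/3 - 2*I/3), i.e. z = w + 1/3 - 2*I/3. The denominator is w^2, so it suffices to rewrite the numerator in powers of w.

P(z) = z^2 + 2*z + 3
P(w + 1/3 - 2*I/3) = 10/3 - 16*I/9 + (8/3 - 4*I/3)*w + w^2

Dividing each term by w^2:
  f = (10/3 - 16*I/9)/w^2 + (8/3 - 4*I/3)/w + 1

Substituting back w = z - 1/3 + 2*I/3:
  f(z) = (10/3 - 16*I/9)/(z - 1/3 + 2*I/3)^2 + (8/3 - 4*I/3)/(z - 1/3 + 2*I/3) + 1

The series is finite because the numerator is a polynomial; the negative powers form the principal part, and the coefficient of 1/(z - 1/3 + 2*I/3) gives Res(f, 1/3 - 2*I/3) = 8/3 - 4*I/3.

Final answer: (10/3 - 16*I/9)/(z - 1/3 + 2*I/3)^2 + (8/3 - 4*I/3)/(z - 1/3 + 2*I/3) + 1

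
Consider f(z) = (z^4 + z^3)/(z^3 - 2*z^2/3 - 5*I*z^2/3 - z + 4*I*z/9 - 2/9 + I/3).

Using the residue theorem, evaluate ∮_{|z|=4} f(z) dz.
By the residue theorem, ∮_C f(z) dz = 2πi · (sum of the residues of f at the poles inside |z| = 4).

The denominator factors as (z + 1/3)*(z - I)*(z - 1 - 2*I/3), so the singularities of f are simple poles at z = -1/3, z = I, z = 1 + 2*I/3.
  |-1/3|² = 1/9 < 16 = 4², so this pole is inside the contour.
  |I|² = 1 < 16 = 4², so this pole is inside the contour.
  |1 + 2*I/3|² = 13/9 < 16 = 4², so this pole is inside the contour.

With P(z) = z^4 + z^3 and Q(z) = z^3 - 2*z^2/3 - 5*I*z^2/3 - z + 4*I*z/9 - 2/9 + I/3, each pole is simple, so Res(f, z₀) = P(z₀)/Q'(z₀) with Q'(z) = 3*z^2 - 4*z/3 - 10*I*z/3 - 1 + 4*I/9.
  Res(f, -1/3) = P(-1/3)/Q'(-1/3) = (-2/81)/(-2/9 + 14*I/9) = 1/450 + 7*I/450
  Res(f, I) = P(I)/Q'(I) = (1 - I)/(-2/3 - 8*I/9) = 9/50 + 63*I/50
  Res(f, 1 + 2*I/3) = P(1 + 2*I/3)/Q'(1 + 2*I/3) = (-146/81 + 86*I/27)/(14/9 + 2*I/9) = -191/225 + 488*I/225

Sum of residues inside C: -2/3 + 31*I/9
∮_C f(z) dz = 2πi · (-2/3 + 31*I/9) = pi*(-62/9 - 4*I/3)

Final answer: pi*(-62/9 - 4*I/3)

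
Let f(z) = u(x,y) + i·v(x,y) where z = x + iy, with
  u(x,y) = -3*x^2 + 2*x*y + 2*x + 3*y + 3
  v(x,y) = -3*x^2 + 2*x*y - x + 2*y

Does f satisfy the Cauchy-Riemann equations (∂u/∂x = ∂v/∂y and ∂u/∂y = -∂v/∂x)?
∂u/∂x = -6*x + 2*y + 2
∂v/∂y = 2*x + 2
∂u/∂y = 2*x + 3
∂v/∂x = -6*x + 2*y - 1
∂u/∂x ≠ ∂v/∂y and ∂u/∂y ≠ -∂v/∂x; the Cauchy-Riemann equations are not satisfied, so f is not analytic.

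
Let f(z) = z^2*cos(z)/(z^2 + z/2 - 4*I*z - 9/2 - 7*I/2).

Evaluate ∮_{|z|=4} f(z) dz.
By the residue theorem, ∮_C f(z) dz = 2πi · (sum of the residues of f at the poles inside |z| = 4).

The denominator factors as (z - 1 - 3*I)*(z + 3/2 - I), so the singularities of f are simple poles at z = 1 + 3*I, z = -3/2 + I.
  |1 + 3*I|² = 10 < 16 = 4², so this pole is inside the contour.
  |-3/2 + I|² = 13/4 < 16 = 4², so this pole is inside the contour.

With P(z) = z^2*cos(z) and Q(z) = z^2 + z/2 - 4*I*z - 9/2 - 7*I/2, each pole is simple, so Res(f, z₀) = P(z₀)/Q'(z₀) with Q'(z) = 2*z + 1/2 - 4*I.
  Res(f, 1 + 3*I) = P(1 + 3*I)/Q'(1 + 3*I) = ((-8 + 6*I)*cos(1 + 3*I))/(5/2 + 2*I) = (-32/41 + 124*I/41)*cos(1 + 3*I)
  Res(f, -3/2 + I) = P(-3/2 + I)/Q'(-3/2 + I) = ((5/4 - 3*I)*cos(3/2 - I))/(-5/2 - 2*I) = (23/82 + 40*I/41)*cos(3/2 - I)

Sum of residues inside C: (23/82 + 40*I/41)*cos(3/2 - I) + (-32/41 + 124*I/41)*cos(1 + 3*I)
∮_C f(z) dz = 2πi · ((23/82 + 40*I/41)*cos(3/2 - I) + (-32/41 + 124*I/41)*cos(1 + 3*I)) = pi*(-80/41 + 23*I/41)*cos(3/2 - I) + pi*(-248/41 - 64*I/41)*cos(1 + 3*I)

Final answer: pi*(-80/41 + 23*I/41)*cos(3/2 - I) + pi*(-248/41 - 64*I/41)*cos(1 + 3*I)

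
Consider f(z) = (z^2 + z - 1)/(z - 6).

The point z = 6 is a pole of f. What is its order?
1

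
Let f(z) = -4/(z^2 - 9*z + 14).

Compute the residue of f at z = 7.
-4/5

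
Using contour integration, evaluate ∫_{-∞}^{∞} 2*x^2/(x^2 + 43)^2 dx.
Let f(z) = 2*z^2/(z^2 + 43)^2. The denominator has no real zeros and deg Q - deg P = 2 ≥ 2, so the integral of f over the upper semicircle |z| = R tends to 0 as R → ∞. Closing the contour in the upper half-plane,
  ∫_{-∞}^{∞} f(x) dx = 2πi · Σ Res(f, z_k)  over the poles with Im z_k > 0.

Zeros of the denominator: z^2 + 43 = 0 gives z = ±sqrt(43)*I.
Upper half-plane: z = sqrt(43)*I (a pole of order 2).

Write f(z) = g(z)/(z - sqrt(43)*I)^2 with g(z) = 2*z^2/(z + sqrt(43)*I)^2. For a double pole, Res(f, z₀) = g'(z₀):
  g'(z) = 4*sqrt(43)*I*z/(z + sqrt(43)*I)^3
  Res(f, sqrt(43)*I) = g'(sqrt(43)*I) = -sqrt(43)*I/86

∫_{-∞}^{∞} f(x) dx = 2πi · (-sqrt(43)*I/86) = sqrt(43)*pi/43

Final answer: sqrt(43)*pi/43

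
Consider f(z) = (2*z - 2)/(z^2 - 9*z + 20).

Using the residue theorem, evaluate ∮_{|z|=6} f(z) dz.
By the residue theorem, ∮_C f(z) dz = 2πi · (sum of the residues of f at the poles inside |z| = 6).

The denominator factors as (z - 5)*(z - 4), so the singularities of f are simple poles at z = 5, z = 4.
  |5|² = 25 < 36 = 6², so this pole is inside the contour.
  |4|² = 16 < 36 = 6², so this pole is inside the contour.

With P(z) = 2*z - 2 and Q(z) = z^2 - 9*z + 20, each pole is simple, so Res(f, z₀) = P(z₀)/Q'(z₀) with Q'(z) = 2*z - 9.
  Res(f, 5) = P(5)/Q'(5) = (8)/(1) = 8
  Res(f, 4) = P(4)/Q'(4) = (6)/(-1) = -6

Sum of residues inside C: 2
∮_C f(z) dz = 2πi · (2) = 4*I*pi

Final answer: 4*I*pi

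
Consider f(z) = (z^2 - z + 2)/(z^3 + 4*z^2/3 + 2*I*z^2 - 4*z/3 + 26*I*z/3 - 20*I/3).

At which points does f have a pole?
The singularities of f are the zeros of the denominator. Factoring,
  z^3 + 4*z^2/3 + 2*I*z^2 - 4*z/3 + 26*I*z/3 - 20*I/3 = (z + 3 - I)*(z - 2/3)*(z - 1 + 3*I)
so the candidates are z = -3 + I, z = 2/3, z = 1 - 3*I.

Check the numerator P(z) = z^2 - z + 2 at each one:
  P(-3 + I) = 13 - 7*I ≠ 0, so z = -3 + I is a (simple) pole.
  P(2/3) = 16/9 ≠ 0, so z = 2/3 is a (simple) pole.
  P(1 - 3*I) = -7 - 3*I ≠ 0, so z = 1 - 3*I is a (simple) pole.

Poles of f: {-3 + I, 2/3, 1 - 3*I}

Final answer: {-3 + I, 2/3, 1 - 3*I}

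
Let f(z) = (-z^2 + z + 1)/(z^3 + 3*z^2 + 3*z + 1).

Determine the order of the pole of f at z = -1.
3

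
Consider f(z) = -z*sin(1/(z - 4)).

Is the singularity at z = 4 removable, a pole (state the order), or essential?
Let u = z - 4. Then
  sin(1/u) = Σ_{k≥0} (-1)^k (1)^(2k+1)/((2k+1)!·u^(2k+1)) = 1/u - 1/(6*u^3) + 1/(120*u^5) + ...
which has infinitely many negative powers of u, so sin(1/(z - 4)) has an essential singularity at z = 4.
The extra factor z is a nonzero polynomial; if the product had at most a pole at z = 4, dividing by that polynomial would leave sin(1/(z - 4)) with at most a pole too — contradiction. (Equivalently, the product's Laurent series still has infinitely many negative powers.)
So the singularity is essential.

Final answer: essential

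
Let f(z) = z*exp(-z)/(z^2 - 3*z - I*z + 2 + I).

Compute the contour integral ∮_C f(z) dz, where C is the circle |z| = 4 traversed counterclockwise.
pi*(-1 - I)*exp(-1) + pi*(1 + 3*I)*exp(-2 - I)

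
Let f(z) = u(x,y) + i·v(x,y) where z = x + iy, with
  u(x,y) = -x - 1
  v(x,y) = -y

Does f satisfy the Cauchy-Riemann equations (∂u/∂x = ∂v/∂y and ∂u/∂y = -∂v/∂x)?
∂u/∂x = -1
∂v/∂y = -1
∂u/∂y = 0
∂v/∂x = 0
∂u/∂x = ∂v/∂y and ∂u/∂y = -∂v/∂x hold identically; f is analytic.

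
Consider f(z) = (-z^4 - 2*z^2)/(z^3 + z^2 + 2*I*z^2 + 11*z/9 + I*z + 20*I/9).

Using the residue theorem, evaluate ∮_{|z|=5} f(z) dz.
By the residue theorem, ∮_C f(z) dz = 2πi · (sum of the residues of f at the poles inside |z| = 5).

The denominator factors as (z + 2/3 + 2*I)*(z + 1/3 - I)*(z + I), so the singularities of f are simple poles at z = -2/3 - 2*I, z = -1/3 + I, z = -I.
  |-2/3 - 2*I|² = 40/9 < 25 = 5², so this pole is inside the contour.
  |-1/3 + I|² = 10/9 < 25 = 5², so this pole is inside the contour.
  |-I|² = 1 < 25 = 5², so this pole is inside the contour.

With P(z) = -z^4 - 2*z^2 and Q(z) = z^3 + z^2 + 2*I*z^2 + 11*z/9 + I*z + 20*I/9, each pole is simple, so Res(f, z₀) = P(z₀)/Q'(z₀) with Q'(z) = 3*z^2 + 2*z + 4*I*z + 11/9 + I.
  Res(f, -2/3 - 2*I) = P(-2/3 - 2*I)/Q'(-2/3 - 2*I) = (128/81 + 368*I/27)/(-25/9 + 7*I/3) = 9992/4797 - 5048*I/1599
  Res(f, -1/3 + I) = P(-1/3 + I)/Q'(-1/3 + I) = (116/81 + 4*I/27)/(-55/9 - I/3) = -3208/13653 - 52*I/4551
  Res(f, -I) = P(-I)/Q'(-I) = (1)/(20/9 - I) = 180/481 + 81*I/481

Sum of residues inside C: 20/9 - 3*I
∮_C f(z) dz = 2πi · (20/9 - 3*I) = pi*(6 + 40*I/9)

Final answer: pi*(6 + 40*I/9)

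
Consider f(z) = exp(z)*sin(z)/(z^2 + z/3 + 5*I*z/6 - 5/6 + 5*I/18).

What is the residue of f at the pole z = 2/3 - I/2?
(60/101 + 6*I/101)*exp(2/3 - I/2)*sin(2/3 - I/2)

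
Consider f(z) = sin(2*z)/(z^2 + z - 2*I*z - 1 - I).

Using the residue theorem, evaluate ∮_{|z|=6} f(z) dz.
-2*pi*sinh(2) + 2*I*pi*sin(2 - 2*I)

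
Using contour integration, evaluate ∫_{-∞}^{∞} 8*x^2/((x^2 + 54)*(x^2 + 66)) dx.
Let f(z) = 8*z^2/((z^2 + 54)*(z^2 + 66)). The denominator has no real zeros and deg Q - deg P = 2 ≥ 2, so the integral of f over the upper semicircle |z| = R tends to 0 as R → ∞. Closing the contour in the upper half-plane,
  ∫_{-∞}^{∞} f(x) dx = 2πi · Σ Res(f, z_k)  over the poles with Im z_k > 0.

Zeros of the denominator: z^2 + 54 = 0 gives z = ±3*sqrt(6)*I; z^2 + 66 = 0 gives z = ±sqrt(66)*I.
Upper half-plane: z = 3*sqrt(6)*I, z = sqrt(66)*I (simple).

Each pole is a simple zero of Q(z) = z^4 + 120*z^2 + 3564, so Res(f, z₀) = P(z₀)/Q'(z₀) with P(z) = 8*z^2, Q'(z) = 4*z^3 + 240*z:
  Res(f, 3*sqrt(6)*I) = (-432)/(72*sqrt(6)*I) = sqrt(6)*I
  Res(f, sqrt(66)*I) = (-528)/(-24*sqrt(66)*I) = -sqrt(66)*I/3

Sum of residues: I*(-sqrt(66)/3 + sqrt(6))
∫_{-∞}^{∞} f(x) dx = 2πi · (I*(-sqrt(66)/3 + sqrt(6))) = 2*pi*(-3*sqrt(6) + sqrt(66))/3

Final answer: 2*pi*(-3*sqrt(6) + sqrt(66))/3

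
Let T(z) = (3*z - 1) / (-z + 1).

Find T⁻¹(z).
Set w = T(z) = (3*z - 1) / (-z + 1) and solve for z:
  w*(-z + 1) = 3*z - 1
  w + z*(-w - 3) + 1 = 0
  z*(-w - 3) = -w - 1
  z = (w + 1)/(w + 3)
Renaming the variable, T⁻¹(z) = (z + 1)/(z + 3).
(Check: ad - bc = 2 ≠ 0, so T is invertible.)

Final answer: (z + 1)/(z + 3)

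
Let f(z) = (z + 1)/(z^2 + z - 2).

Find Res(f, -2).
1/3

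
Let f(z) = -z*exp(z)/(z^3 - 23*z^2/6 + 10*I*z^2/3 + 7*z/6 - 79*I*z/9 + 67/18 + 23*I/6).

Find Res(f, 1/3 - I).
Write f(z) = P(z)/Q(z) with P(z) = -z*exp(z) and Q(z) = z^3 - 23*z^2/6 + 10*I*z^2/3 + 7*z/6 - 79*I*z/9 + 67/18 + 23*I/6.
The denominator factors as Q(z) = (z - 2 + I/3)*(z - 3/2 + 2*I)*(z - 1/3 + I), so z = 1/3 - I is a simple zero of Q and P is analytic there; z = 1/3 - I is therefore a simple pole and
  Res(f, z₀) = P(z₀)/Q'(z₀).

Q'(z) = 3*z^2 - 23*z/3 + 20*I*z/3 + 7/6 - 79*I/9, so Q'(1/3 - I) = 47/18 - 8*I/9.
P(1/3 - I) = (-1/3 + I)*exp(1/3 - I).

Res(f, 1/3 - I) = ((-1/3 + I)*exp(1/3 - I))/(47/18 - 8*I/9) = (-114/493 + 150*I/493)*exp(1/3 - I)

Final answer: (-114/493 + 150*I/493)*exp(1/3 - I)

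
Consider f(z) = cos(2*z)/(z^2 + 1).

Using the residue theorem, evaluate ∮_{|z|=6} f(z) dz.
0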